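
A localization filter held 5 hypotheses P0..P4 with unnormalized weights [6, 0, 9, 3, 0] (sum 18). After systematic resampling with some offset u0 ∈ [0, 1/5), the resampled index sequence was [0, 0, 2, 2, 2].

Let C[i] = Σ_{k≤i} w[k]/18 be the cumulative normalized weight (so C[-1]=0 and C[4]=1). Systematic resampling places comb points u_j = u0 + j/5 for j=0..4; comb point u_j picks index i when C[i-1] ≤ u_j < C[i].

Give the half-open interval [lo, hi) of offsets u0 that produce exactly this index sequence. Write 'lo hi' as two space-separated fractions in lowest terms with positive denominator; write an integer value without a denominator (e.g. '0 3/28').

0 1/30

C = [1/3, 1/3, 5/6, 1, 1]
j=0 picked index 0: u0 ∈ [0, 1/3)
j=1 picked index 0: u0 ∈ [-1/5, 2/15)
j=2 picked index 2: u0 ∈ [-1/15, 13/30)
j=3 picked index 2: u0 ∈ [-4/15, 7/30)
j=4 picked index 2: u0 ∈ [-7/15, 1/30)
intersection: [0, 1/30)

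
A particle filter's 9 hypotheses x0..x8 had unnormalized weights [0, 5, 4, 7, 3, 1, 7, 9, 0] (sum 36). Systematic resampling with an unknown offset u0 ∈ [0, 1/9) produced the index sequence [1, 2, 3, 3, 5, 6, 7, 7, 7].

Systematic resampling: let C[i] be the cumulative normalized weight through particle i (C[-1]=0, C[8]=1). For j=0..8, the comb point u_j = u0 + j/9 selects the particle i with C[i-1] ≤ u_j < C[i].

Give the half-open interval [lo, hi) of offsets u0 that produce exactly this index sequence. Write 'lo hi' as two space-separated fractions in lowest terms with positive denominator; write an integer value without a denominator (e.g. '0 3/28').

C = [0, 5/36, 1/4, 4/9, 19/36, 5/9, 3/4, 1, 1]
j=0 picked index 1: u0 ∈ [0, 5/36)
j=1 picked index 2: u0 ∈ [1/36, 5/36)
j=2 picked index 3: u0 ∈ [1/36, 2/9)
j=3 picked index 3: u0 ∈ [-1/12, 1/9)
j=4 picked index 5: u0 ∈ [1/12, 1/9)
j=5 picked index 6: u0 ∈ [0, 7/36)
j=6 picked index 7: u0 ∈ [1/12, 1/3)
j=7 picked index 7: u0 ∈ [-1/36, 2/9)
j=8 picked index 7: u0 ∈ [-5/36, 1/9)
intersection: [1/12, 1/9)

1/12 1/9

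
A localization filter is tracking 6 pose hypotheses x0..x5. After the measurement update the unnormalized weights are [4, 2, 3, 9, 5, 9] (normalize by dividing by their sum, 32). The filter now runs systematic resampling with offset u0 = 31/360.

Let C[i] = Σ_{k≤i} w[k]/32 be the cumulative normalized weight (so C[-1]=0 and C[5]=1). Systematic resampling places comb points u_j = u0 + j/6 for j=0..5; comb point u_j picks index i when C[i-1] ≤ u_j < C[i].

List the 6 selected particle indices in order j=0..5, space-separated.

0 2 3 4 5 5

C = [1/8, 3/16, 9/32, 9/16, 23/32, 1]
j=0: u_0=31/360 ∈ [0, 1/8) → index 0
j=1: u_1=91/360 ∈ [3/16, 9/32) → index 2
j=2: u_2=151/360 ∈ [9/32, 9/16) → index 3
j=3: u_3=211/360 ∈ [9/16, 23/32) → index 4
j=4: u_4=271/360 ∈ [23/32, 1) → index 5
j=5: u_5=331/360 ∈ [23/32, 1) → index 5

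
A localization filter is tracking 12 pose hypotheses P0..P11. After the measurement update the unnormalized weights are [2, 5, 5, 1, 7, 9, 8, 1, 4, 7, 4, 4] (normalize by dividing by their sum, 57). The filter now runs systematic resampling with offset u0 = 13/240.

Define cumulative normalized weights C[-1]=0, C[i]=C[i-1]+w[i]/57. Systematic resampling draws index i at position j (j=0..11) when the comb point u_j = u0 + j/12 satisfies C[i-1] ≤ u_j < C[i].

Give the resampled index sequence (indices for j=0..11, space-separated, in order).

1 2 3 4 5 5 6 6 8 9 10 11

C = [2/57, 7/57, 4/19, 13/57, 20/57, 29/57, 37/57, 2/3, 14/19, 49/57, 53/57, 1]
j=0: u_0=13/240 ∈ [2/57, 7/57) → index 1
j=1: u_1=11/80 ∈ [7/57, 4/19) → index 2
j=2: u_2=53/240 ∈ [4/19, 13/57) → index 3
j=3: u_3=73/240 ∈ [13/57, 20/57) → index 4
j=4: u_4=31/80 ∈ [20/57, 29/57) → index 5
j=5: u_5=113/240 ∈ [20/57, 29/57) → index 5
j=6: u_6=133/240 ∈ [29/57, 37/57) → index 6
j=7: u_7=51/80 ∈ [29/57, 37/57) → index 6
j=8: u_8=173/240 ∈ [2/3, 14/19) → index 8
j=9: u_9=193/240 ∈ [14/19, 49/57) → index 9
j=10: u_10=71/80 ∈ [49/57, 53/57) → index 10
j=11: u_11=233/240 ∈ [53/57, 1) → index 11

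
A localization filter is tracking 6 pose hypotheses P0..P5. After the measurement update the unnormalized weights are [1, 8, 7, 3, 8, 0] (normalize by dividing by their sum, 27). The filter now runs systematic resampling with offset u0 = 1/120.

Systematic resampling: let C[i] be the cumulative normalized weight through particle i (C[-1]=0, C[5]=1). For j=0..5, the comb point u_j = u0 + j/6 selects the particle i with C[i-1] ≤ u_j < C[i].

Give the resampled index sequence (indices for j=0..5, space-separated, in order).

0 1 2 2 3 4

C = [1/27, 1/3, 16/27, 19/27, 1, 1]
j=0: u_0=1/120 ∈ [0, 1/27) → index 0
j=1: u_1=7/40 ∈ [1/27, 1/3) → index 1
j=2: u_2=41/120 ∈ [1/3, 16/27) → index 2
j=3: u_3=61/120 ∈ [1/3, 16/27) → index 2
j=4: u_4=27/40 ∈ [16/27, 19/27) → index 3
j=5: u_5=101/120 ∈ [19/27, 1) → index 4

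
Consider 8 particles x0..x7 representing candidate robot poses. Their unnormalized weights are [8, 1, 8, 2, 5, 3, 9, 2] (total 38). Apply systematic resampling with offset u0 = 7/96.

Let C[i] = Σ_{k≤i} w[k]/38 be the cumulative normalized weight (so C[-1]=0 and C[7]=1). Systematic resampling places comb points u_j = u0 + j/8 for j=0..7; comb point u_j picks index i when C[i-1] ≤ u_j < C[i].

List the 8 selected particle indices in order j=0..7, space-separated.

0 0 2 3 4 5 6 7

C = [4/19, 9/38, 17/38, 1/2, 12/19, 27/38, 18/19, 1]
j=0: u_0=7/96 ∈ [0, 4/19) → index 0
j=1: u_1=19/96 ∈ [0, 4/19) → index 0
j=2: u_2=31/96 ∈ [9/38, 17/38) → index 2
j=3: u_3=43/96 ∈ [17/38, 1/2) → index 3
j=4: u_4=55/96 ∈ [1/2, 12/19) → index 4
j=5: u_5=67/96 ∈ [12/19, 27/38) → index 5
j=6: u_6=79/96 ∈ [27/38, 18/19) → index 6
j=7: u_7=91/96 ∈ [18/19, 1) → index 7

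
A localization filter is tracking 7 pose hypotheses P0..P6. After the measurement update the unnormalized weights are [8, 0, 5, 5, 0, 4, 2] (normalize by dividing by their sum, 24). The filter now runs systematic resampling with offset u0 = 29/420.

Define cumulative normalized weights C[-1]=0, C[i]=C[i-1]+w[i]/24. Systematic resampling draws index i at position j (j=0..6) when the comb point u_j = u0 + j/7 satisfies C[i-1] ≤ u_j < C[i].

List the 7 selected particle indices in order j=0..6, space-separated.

0 0 2 2 3 5 6

C = [1/3, 1/3, 13/24, 3/4, 3/4, 11/12, 1]
j=0: u_0=29/420 ∈ [0, 1/3) → index 0
j=1: u_1=89/420 ∈ [0, 1/3) → index 0
j=2: u_2=149/420 ∈ [1/3, 13/24) → index 2
j=3: u_3=209/420 ∈ [1/3, 13/24) → index 2
j=4: u_4=269/420 ∈ [13/24, 3/4) → index 3
j=5: u_5=47/60 ∈ [3/4, 11/12) → index 5
j=6: u_6=389/420 ∈ [11/12, 1) → index 6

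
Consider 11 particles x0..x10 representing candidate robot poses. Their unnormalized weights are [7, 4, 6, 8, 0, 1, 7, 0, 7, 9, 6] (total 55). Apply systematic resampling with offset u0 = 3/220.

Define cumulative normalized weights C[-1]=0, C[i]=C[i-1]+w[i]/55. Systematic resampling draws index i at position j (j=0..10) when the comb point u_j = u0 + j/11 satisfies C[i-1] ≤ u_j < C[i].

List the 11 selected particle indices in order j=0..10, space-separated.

0 0 1 2 3 5 6 8 9 9 10

C = [7/55, 1/5, 17/55, 5/11, 5/11, 26/55, 3/5, 3/5, 8/11, 49/55, 1]
j=0: u_0=3/220 ∈ [0, 7/55) → index 0
j=1: u_1=23/220 ∈ [0, 7/55) → index 0
j=2: u_2=43/220 ∈ [7/55, 1/5) → index 1
j=3: u_3=63/220 ∈ [1/5, 17/55) → index 2
j=4: u_4=83/220 ∈ [17/55, 5/11) → index 3
j=5: u_5=103/220 ∈ [5/11, 26/55) → index 5
j=6: u_6=123/220 ∈ [26/55, 3/5) → index 6
j=7: u_7=13/20 ∈ [3/5, 8/11) → index 8
j=8: u_8=163/220 ∈ [8/11, 49/55) → index 9
j=9: u_9=183/220 ∈ [8/11, 49/55) → index 9
j=10: u_10=203/220 ∈ [49/55, 1) → index 10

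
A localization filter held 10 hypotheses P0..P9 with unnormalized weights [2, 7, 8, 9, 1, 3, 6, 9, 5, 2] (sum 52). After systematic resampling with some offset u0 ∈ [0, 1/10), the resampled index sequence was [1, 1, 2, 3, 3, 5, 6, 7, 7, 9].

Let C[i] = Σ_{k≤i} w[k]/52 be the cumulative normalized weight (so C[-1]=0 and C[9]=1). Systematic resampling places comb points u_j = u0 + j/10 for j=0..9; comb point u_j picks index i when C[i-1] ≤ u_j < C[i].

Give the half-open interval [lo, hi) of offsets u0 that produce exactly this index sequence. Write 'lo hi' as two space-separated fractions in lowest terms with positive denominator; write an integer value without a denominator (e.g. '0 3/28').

4/65 17/260

C = [1/26, 9/52, 17/52, 1/2, 27/52, 15/26, 9/13, 45/52, 25/26, 1]
j=0 picked index 1: u0 ∈ [1/26, 9/52)
j=1 picked index 1: u0 ∈ [-4/65, 19/260)
j=2 picked index 2: u0 ∈ [-7/260, 33/260)
j=3 picked index 3: u0 ∈ [7/260, 1/5)
j=4 picked index 3: u0 ∈ [-19/260, 1/10)
j=5 picked index 5: u0 ∈ [1/52, 1/13)
j=6 picked index 6: u0 ∈ [-3/130, 6/65)
j=7 picked index 7: u0 ∈ [-1/130, 43/260)
j=8 picked index 7: u0 ∈ [-7/65, 17/260)
j=9 picked index 9: u0 ∈ [4/65, 1/10)
intersection: [4/65, 17/260)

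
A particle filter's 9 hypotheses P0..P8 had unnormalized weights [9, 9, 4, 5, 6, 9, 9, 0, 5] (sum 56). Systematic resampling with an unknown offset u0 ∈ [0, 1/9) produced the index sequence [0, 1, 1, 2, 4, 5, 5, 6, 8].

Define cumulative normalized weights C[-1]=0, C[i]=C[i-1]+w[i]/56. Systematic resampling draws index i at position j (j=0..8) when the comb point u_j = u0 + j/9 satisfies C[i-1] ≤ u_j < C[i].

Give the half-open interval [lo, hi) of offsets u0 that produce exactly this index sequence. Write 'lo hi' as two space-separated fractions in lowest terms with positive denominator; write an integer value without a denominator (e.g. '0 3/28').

25/504 5/84

C = [9/56, 9/28, 11/28, 27/56, 33/56, 3/4, 51/56, 51/56, 1]
j=0 picked index 0: u0 ∈ [0, 9/56)
j=1 picked index 1: u0 ∈ [25/504, 53/252)
j=2 picked index 1: u0 ∈ [-31/504, 25/252)
j=3 picked index 2: u0 ∈ [-1/84, 5/84)
j=4 picked index 4: u0 ∈ [19/504, 73/504)
j=5 picked index 5: u0 ∈ [17/504, 7/36)
j=6 picked index 5: u0 ∈ [-13/168, 1/12)
j=7 picked index 6: u0 ∈ [-1/36, 67/504)
j=8 picked index 8: u0 ∈ [11/504, 1/9)
intersection: [25/504, 5/84)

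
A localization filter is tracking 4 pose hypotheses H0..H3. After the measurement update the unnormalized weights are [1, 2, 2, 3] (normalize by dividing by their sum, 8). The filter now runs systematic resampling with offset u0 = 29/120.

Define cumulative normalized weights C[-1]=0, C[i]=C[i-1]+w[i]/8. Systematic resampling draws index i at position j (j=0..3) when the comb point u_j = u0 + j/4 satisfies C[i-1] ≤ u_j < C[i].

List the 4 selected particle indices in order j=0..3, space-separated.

1 2 3 3

C = [1/8, 3/8, 5/8, 1]
j=0: u_0=29/120 ∈ [1/8, 3/8) → index 1
j=1: u_1=59/120 ∈ [3/8, 5/8) → index 2
j=2: u_2=89/120 ∈ [5/8, 1) → index 3
j=3: u_3=119/120 ∈ [5/8, 1) → index 3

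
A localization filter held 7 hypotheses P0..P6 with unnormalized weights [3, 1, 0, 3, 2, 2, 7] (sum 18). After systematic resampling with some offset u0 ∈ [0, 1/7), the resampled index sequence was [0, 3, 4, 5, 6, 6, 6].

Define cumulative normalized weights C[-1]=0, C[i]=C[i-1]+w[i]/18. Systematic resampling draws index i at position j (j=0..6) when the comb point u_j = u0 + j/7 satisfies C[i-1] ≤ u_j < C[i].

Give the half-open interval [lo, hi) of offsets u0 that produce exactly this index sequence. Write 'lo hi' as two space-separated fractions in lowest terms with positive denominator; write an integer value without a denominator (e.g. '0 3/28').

13/126 1/7

C = [1/6, 2/9, 2/9, 7/18, 1/2, 11/18, 1]
j=0 picked index 0: u0 ∈ [0, 1/6)
j=1 picked index 3: u0 ∈ [5/63, 31/126)
j=2 picked index 4: u0 ∈ [13/126, 3/14)
j=3 picked index 5: u0 ∈ [1/14, 23/126)
j=4 picked index 6: u0 ∈ [5/126, 3/7)
j=5 picked index 6: u0 ∈ [-13/126, 2/7)
j=6 picked index 6: u0 ∈ [-31/126, 1/7)
intersection: [13/126, 1/7)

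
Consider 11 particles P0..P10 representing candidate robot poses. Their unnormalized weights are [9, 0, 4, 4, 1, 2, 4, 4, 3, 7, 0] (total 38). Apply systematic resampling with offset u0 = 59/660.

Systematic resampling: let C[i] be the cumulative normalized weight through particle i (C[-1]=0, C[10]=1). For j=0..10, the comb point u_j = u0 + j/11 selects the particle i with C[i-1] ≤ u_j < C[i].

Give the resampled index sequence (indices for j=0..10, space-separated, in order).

0 0 2 3 4 6 7 7 9 9 9

C = [9/38, 9/38, 13/38, 17/38, 9/19, 10/19, 12/19, 14/19, 31/38, 1, 1]
j=0: u_0=59/660 ∈ [0, 9/38) → index 0
j=1: u_1=119/660 ∈ [0, 9/38) → index 0
j=2: u_2=179/660 ∈ [9/38, 13/38) → index 2
j=3: u_3=239/660 ∈ [13/38, 17/38) → index 3
j=4: u_4=299/660 ∈ [17/38, 9/19) → index 4
j=5: u_5=359/660 ∈ [10/19, 12/19) → index 6
j=6: u_6=419/660 ∈ [12/19, 14/19) → index 7
j=7: u_7=479/660 ∈ [12/19, 14/19) → index 7
j=8: u_8=49/60 ∈ [31/38, 1) → index 9
j=9: u_9=599/660 ∈ [31/38, 1) → index 9
j=10: u_10=659/660 ∈ [31/38, 1) → index 9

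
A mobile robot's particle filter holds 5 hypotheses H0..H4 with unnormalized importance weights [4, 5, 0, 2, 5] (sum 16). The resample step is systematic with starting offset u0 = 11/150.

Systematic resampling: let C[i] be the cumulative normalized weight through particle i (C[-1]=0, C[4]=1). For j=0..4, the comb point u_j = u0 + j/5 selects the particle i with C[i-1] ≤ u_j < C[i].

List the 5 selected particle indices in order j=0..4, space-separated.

C = [1/4, 9/16, 9/16, 11/16, 1]
j=0: u_0=11/150 ∈ [0, 1/4) → index 0
j=1: u_1=41/150 ∈ [1/4, 9/16) → index 1
j=2: u_2=71/150 ∈ [1/4, 9/16) → index 1
j=3: u_3=101/150 ∈ [9/16, 11/16) → index 3
j=4: u_4=131/150 ∈ [11/16, 1) → index 4

0 1 1 3 4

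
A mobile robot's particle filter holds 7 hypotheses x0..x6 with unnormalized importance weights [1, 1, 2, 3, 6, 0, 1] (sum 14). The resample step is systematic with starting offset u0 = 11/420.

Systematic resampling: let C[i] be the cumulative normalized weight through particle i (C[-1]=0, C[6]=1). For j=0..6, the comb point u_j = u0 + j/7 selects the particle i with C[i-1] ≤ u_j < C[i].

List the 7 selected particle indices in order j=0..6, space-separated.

C = [1/14, 1/7, 2/7, 1/2, 13/14, 13/14, 1]
j=0: u_0=11/420 ∈ [0, 1/14) → index 0
j=1: u_1=71/420 ∈ [1/7, 2/7) → index 2
j=2: u_2=131/420 ∈ [2/7, 1/2) → index 3
j=3: u_3=191/420 ∈ [2/7, 1/2) → index 3
j=4: u_4=251/420 ∈ [1/2, 13/14) → index 4
j=5: u_5=311/420 ∈ [1/2, 13/14) → index 4
j=6: u_6=53/60 ∈ [1/2, 13/14) → index 4

0 2 3 3 4 4 4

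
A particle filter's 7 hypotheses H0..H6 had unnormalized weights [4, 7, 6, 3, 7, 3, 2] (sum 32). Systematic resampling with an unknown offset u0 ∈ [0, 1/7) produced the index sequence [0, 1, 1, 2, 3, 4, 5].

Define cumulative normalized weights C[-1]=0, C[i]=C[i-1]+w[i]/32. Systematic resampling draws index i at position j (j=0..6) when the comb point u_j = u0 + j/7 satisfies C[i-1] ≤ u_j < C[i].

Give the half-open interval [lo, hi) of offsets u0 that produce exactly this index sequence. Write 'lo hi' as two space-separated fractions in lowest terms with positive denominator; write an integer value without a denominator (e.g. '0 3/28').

C = [1/8, 11/32, 17/32, 5/8, 27/32, 15/16, 1]
j=0 picked index 0: u0 ∈ [0, 1/8)
j=1 picked index 1: u0 ∈ [-1/56, 45/224)
j=2 picked index 1: u0 ∈ [-9/56, 13/224)
j=3 picked index 2: u0 ∈ [-19/224, 23/224)
j=4 picked index 3: u0 ∈ [-9/224, 3/56)
j=5 picked index 4: u0 ∈ [-5/56, 29/224)
j=6 picked index 5: u0 ∈ [-3/224, 9/112)
intersection: [0, 3/56)

0 3/56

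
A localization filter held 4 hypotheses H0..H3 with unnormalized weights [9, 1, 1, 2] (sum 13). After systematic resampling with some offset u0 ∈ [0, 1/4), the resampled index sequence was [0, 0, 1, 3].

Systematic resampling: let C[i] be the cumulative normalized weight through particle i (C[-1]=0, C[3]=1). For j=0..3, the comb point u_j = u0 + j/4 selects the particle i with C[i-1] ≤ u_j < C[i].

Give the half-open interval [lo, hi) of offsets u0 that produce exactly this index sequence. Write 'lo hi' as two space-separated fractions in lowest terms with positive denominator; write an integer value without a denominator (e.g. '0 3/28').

C = [9/13, 10/13, 11/13, 1]
j=0 picked index 0: u0 ∈ [0, 9/13)
j=1 picked index 0: u0 ∈ [-1/4, 23/52)
j=2 picked index 1: u0 ∈ [5/26, 7/26)
j=3 picked index 3: u0 ∈ [5/52, 1/4)
intersection: [5/26, 1/4)

5/26 1/4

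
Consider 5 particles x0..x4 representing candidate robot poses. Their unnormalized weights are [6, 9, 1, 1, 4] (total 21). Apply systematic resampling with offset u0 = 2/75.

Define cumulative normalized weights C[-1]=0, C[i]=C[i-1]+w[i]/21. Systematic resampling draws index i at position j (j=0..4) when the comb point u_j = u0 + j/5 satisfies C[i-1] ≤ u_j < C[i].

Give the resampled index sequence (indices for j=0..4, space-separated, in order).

0 0 1 1 4

C = [2/7, 5/7, 16/21, 17/21, 1]
j=0: u_0=2/75 ∈ [0, 2/7) → index 0
j=1: u_1=17/75 ∈ [0, 2/7) → index 0
j=2: u_2=32/75 ∈ [2/7, 5/7) → index 1
j=3: u_3=47/75 ∈ [2/7, 5/7) → index 1
j=4: u_4=62/75 ∈ [17/21, 1) → index 4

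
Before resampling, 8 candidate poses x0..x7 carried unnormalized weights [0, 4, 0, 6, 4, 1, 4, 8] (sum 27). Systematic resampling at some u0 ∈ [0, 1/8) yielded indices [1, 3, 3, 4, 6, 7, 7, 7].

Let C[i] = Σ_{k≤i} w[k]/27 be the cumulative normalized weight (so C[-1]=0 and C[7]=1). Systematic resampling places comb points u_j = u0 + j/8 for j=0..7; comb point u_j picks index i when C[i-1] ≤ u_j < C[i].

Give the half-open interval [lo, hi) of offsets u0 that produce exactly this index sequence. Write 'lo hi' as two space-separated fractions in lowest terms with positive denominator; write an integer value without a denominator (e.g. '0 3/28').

17/216 13/108

C = [0, 4/27, 4/27, 10/27, 14/27, 5/9, 19/27, 1]
j=0 picked index 1: u0 ∈ [0, 4/27)
j=1 picked index 3: u0 ∈ [5/216, 53/216)
j=2 picked index 3: u0 ∈ [-11/108, 13/108)
j=3 picked index 4: u0 ∈ [-1/216, 31/216)
j=4 picked index 6: u0 ∈ [1/18, 11/54)
j=5 picked index 7: u0 ∈ [17/216, 3/8)
j=6 picked index 7: u0 ∈ [-5/108, 1/4)
j=7 picked index 7: u0 ∈ [-37/216, 1/8)
intersection: [17/216, 13/108)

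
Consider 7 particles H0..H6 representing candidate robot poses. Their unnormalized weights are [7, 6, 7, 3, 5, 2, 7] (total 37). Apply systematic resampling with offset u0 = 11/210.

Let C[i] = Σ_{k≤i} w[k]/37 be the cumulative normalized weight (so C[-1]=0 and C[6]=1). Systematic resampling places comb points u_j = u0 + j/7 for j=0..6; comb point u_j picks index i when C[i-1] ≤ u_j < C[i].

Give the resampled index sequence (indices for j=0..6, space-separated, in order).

0 1 1 2 4 5 6

C = [7/37, 13/37, 20/37, 23/37, 28/37, 30/37, 1]
j=0: u_0=11/210 ∈ [0, 7/37) → index 0
j=1: u_1=41/210 ∈ [7/37, 13/37) → index 1
j=2: u_2=71/210 ∈ [7/37, 13/37) → index 1
j=3: u_3=101/210 ∈ [13/37, 20/37) → index 2
j=4: u_4=131/210 ∈ [23/37, 28/37) → index 4
j=5: u_5=23/30 ∈ [28/37, 30/37) → index 5
j=6: u_6=191/210 ∈ [30/37, 1) → index 6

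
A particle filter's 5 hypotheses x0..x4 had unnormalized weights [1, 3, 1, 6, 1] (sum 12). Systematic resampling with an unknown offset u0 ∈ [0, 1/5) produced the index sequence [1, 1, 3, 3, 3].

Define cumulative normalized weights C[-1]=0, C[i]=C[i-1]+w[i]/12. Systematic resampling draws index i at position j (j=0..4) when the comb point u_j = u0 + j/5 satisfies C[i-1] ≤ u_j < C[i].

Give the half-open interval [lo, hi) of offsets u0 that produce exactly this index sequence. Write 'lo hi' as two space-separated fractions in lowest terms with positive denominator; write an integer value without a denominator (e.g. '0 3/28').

1/12 7/60

C = [1/12, 1/3, 5/12, 11/12, 1]
j=0 picked index 1: u0 ∈ [1/12, 1/3)
j=1 picked index 1: u0 ∈ [-7/60, 2/15)
j=2 picked index 3: u0 ∈ [1/60, 31/60)
j=3 picked index 3: u0 ∈ [-11/60, 19/60)
j=4 picked index 3: u0 ∈ [-23/60, 7/60)
intersection: [1/12, 7/60)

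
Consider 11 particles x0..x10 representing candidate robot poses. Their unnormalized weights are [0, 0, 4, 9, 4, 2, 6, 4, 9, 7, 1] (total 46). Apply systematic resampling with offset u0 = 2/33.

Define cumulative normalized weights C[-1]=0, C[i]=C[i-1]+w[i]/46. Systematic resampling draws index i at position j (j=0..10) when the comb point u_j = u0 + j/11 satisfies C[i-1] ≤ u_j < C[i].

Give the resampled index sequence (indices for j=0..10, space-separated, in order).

C = [0, 0, 2/23, 13/46, 17/46, 19/46, 25/46, 29/46, 19/23, 45/46, 1]
j=0: u_0=2/33 ∈ [0, 2/23) → index 2
j=1: u_1=5/33 ∈ [2/23, 13/46) → index 3
j=2: u_2=8/33 ∈ [2/23, 13/46) → index 3
j=3: u_3=1/3 ∈ [13/46, 17/46) → index 4
j=4: u_4=14/33 ∈ [19/46, 25/46) → index 6
j=5: u_5=17/33 ∈ [19/46, 25/46) → index 6
j=6: u_6=20/33 ∈ [25/46, 29/46) → index 7
j=7: u_7=23/33 ∈ [29/46, 19/23) → index 8
j=8: u_8=26/33 ∈ [29/46, 19/23) → index 8
j=9: u_9=29/33 ∈ [19/23, 45/46) → index 9
j=10: u_10=32/33 ∈ [19/23, 45/46) → index 9

2 3 3 4 6 6 7 8 8 9 9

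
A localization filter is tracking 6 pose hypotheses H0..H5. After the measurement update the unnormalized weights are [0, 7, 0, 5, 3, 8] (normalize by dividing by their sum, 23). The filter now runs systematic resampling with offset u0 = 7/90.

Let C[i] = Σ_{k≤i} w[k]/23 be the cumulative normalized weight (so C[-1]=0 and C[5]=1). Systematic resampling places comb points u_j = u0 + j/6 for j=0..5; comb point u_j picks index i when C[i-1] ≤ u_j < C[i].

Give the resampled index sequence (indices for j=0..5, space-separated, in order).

1 1 3 4 5 5

C = [0, 7/23, 7/23, 12/23, 15/23, 1]
j=0: u_0=7/90 ∈ [0, 7/23) → index 1
j=1: u_1=11/45 ∈ [0, 7/23) → index 1
j=2: u_2=37/90 ∈ [7/23, 12/23) → index 3
j=3: u_3=26/45 ∈ [12/23, 15/23) → index 4
j=4: u_4=67/90 ∈ [15/23, 1) → index 5
j=5: u_5=41/45 ∈ [15/23, 1) → index 5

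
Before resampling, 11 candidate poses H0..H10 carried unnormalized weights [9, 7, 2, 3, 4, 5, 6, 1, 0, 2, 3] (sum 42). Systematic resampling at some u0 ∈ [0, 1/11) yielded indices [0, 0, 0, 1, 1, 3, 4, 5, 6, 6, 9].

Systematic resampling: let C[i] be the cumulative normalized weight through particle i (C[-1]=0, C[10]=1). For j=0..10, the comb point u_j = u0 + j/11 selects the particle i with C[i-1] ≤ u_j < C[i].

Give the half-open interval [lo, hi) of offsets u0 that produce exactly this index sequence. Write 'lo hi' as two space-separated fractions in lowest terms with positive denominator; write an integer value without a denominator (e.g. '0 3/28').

C = [3/14, 8/21, 3/7, 1/2, 25/42, 5/7, 6/7, 37/42, 37/42, 13/14, 1]
j=0 picked index 0: u0 ∈ [0, 3/14)
j=1 picked index 0: u0 ∈ [-1/11, 19/154)
j=2 picked index 0: u0 ∈ [-2/11, 5/154)
j=3 picked index 1: u0 ∈ [-9/154, 25/231)
j=4 picked index 1: u0 ∈ [-23/154, 4/231)
j=5 picked index 3: u0 ∈ [-2/77, 1/22)
j=6 picked index 4: u0 ∈ [-1/22, 23/462)
j=7 picked index 5: u0 ∈ [-19/462, 6/77)
j=8 picked index 6: u0 ∈ [-1/77, 10/77)
j=9 picked index 6: u0 ∈ [-8/77, 3/77)
j=10 picked index 9: u0 ∈ [-13/462, 3/154)
intersection: [0, 4/231)

0 4/231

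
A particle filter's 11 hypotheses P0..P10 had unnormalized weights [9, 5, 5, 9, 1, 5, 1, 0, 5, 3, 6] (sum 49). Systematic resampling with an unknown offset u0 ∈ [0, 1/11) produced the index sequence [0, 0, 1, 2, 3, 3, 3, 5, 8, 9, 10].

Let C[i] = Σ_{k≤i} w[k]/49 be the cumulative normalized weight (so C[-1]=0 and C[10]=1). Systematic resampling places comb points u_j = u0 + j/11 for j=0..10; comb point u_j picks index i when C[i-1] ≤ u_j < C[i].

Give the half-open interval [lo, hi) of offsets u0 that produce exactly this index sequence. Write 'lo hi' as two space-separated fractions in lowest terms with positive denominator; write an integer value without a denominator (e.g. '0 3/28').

13/539 2/77

C = [9/49, 2/7, 19/49, 4/7, 29/49, 34/49, 5/7, 5/7, 40/49, 43/49, 1]
j=0 picked index 0: u0 ∈ [0, 9/49)
j=1 picked index 0: u0 ∈ [-1/11, 50/539)
j=2 picked index 1: u0 ∈ [1/539, 8/77)
j=3 picked index 2: u0 ∈ [1/77, 62/539)
j=4 picked index 3: u0 ∈ [13/539, 16/77)
j=5 picked index 3: u0 ∈ [-36/539, 9/77)
j=6 picked index 3: u0 ∈ [-85/539, 2/77)
j=7 picked index 5: u0 ∈ [-24/539, 31/539)
j=8 picked index 8: u0 ∈ [-1/77, 48/539)
j=9 picked index 9: u0 ∈ [-1/539, 32/539)
j=10 picked index 10: u0 ∈ [-17/539, 1/11)
intersection: [13/539, 2/77)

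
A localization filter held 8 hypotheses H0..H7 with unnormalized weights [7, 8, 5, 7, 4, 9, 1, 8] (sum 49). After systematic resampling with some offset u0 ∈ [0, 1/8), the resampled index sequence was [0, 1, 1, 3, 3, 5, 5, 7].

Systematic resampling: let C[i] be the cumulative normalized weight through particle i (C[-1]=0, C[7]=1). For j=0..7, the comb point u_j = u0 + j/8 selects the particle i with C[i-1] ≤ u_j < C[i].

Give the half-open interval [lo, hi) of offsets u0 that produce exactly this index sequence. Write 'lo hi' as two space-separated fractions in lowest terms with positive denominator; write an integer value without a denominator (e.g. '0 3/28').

13/392 5/98

C = [1/7, 15/49, 20/49, 27/49, 31/49, 40/49, 41/49, 1]
j=0 picked index 0: u0 ∈ [0, 1/7)
j=1 picked index 1: u0 ∈ [1/56, 71/392)
j=2 picked index 1: u0 ∈ [-3/28, 11/196)
j=3 picked index 3: u0 ∈ [13/392, 69/392)
j=4 picked index 3: u0 ∈ [-9/98, 5/98)
j=5 picked index 5: u0 ∈ [3/392, 75/392)
j=6 picked index 5: u0 ∈ [-23/196, 13/196)
j=7 picked index 7: u0 ∈ [-15/392, 1/8)
intersection: [13/392, 5/98)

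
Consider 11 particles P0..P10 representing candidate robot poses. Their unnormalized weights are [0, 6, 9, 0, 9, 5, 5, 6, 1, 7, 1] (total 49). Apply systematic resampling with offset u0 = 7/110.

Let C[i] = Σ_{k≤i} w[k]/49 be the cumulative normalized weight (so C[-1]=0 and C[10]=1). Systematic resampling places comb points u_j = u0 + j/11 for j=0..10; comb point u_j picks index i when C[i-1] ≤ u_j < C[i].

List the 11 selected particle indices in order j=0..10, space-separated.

C = [0, 6/49, 15/49, 15/49, 24/49, 29/49, 34/49, 40/49, 41/49, 48/49, 1]
j=0: u_0=7/110 ∈ [0, 6/49) → index 1
j=1: u_1=17/110 ∈ [6/49, 15/49) → index 2
j=2: u_2=27/110 ∈ [6/49, 15/49) → index 2
j=3: u_3=37/110 ∈ [15/49, 24/49) → index 4
j=4: u_4=47/110 ∈ [15/49, 24/49) → index 4
j=5: u_5=57/110 ∈ [24/49, 29/49) → index 5
j=6: u_6=67/110 ∈ [29/49, 34/49) → index 6
j=7: u_7=7/10 ∈ [34/49, 40/49) → index 7
j=8: u_8=87/110 ∈ [34/49, 40/49) → index 7
j=9: u_9=97/110 ∈ [41/49, 48/49) → index 9
j=10: u_10=107/110 ∈ [41/49, 48/49) → index 9

1 2 2 4 4 5 6 7 7 9 9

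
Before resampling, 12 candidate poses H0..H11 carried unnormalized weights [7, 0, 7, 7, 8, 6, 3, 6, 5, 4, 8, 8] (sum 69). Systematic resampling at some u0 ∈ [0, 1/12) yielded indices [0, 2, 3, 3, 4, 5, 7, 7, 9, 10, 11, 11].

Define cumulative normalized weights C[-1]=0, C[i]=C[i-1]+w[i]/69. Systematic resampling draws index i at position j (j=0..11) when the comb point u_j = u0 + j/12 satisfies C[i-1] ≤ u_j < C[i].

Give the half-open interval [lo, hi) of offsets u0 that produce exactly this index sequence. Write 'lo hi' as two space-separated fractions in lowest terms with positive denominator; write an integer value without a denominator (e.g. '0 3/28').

C = [7/69, 7/69, 14/69, 7/23, 29/69, 35/69, 38/69, 44/69, 49/69, 53/69, 61/69, 1]
j=0 picked index 0: u0 ∈ [0, 7/69)
j=1 picked index 2: u0 ∈ [5/276, 11/92)
j=2 picked index 3: u0 ∈ [5/138, 19/138)
j=3 picked index 3: u0 ∈ [-13/276, 5/92)
j=4 picked index 4: u0 ∈ [-2/69, 2/23)
j=5 picked index 5: u0 ∈ [1/276, 25/276)
j=6 picked index 7: u0 ∈ [7/138, 19/138)
j=7 picked index 7: u0 ∈ [-3/92, 5/92)
j=8 picked index 9: u0 ∈ [1/23, 7/69)
j=9 picked index 10: u0 ∈ [5/276, 37/276)
j=10 picked index 11: u0 ∈ [7/138, 1/6)
j=11 picked index 11: u0 ∈ [-3/92, 1/12)
intersection: [7/138, 5/92)

7/138 5/92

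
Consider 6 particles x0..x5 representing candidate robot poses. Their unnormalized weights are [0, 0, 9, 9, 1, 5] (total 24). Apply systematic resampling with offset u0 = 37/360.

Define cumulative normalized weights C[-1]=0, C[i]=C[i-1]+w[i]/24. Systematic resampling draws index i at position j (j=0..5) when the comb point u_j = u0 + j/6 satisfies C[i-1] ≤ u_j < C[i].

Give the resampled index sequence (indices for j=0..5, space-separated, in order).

2 2 3 3 4 5

C = [0, 0, 3/8, 3/4, 19/24, 1]
j=0: u_0=37/360 ∈ [0, 3/8) → index 2
j=1: u_1=97/360 ∈ [0, 3/8) → index 2
j=2: u_2=157/360 ∈ [3/8, 3/4) → index 3
j=3: u_3=217/360 ∈ [3/8, 3/4) → index 3
j=4: u_4=277/360 ∈ [3/4, 19/24) → index 4
j=5: u_5=337/360 ∈ [19/24, 1) → index 5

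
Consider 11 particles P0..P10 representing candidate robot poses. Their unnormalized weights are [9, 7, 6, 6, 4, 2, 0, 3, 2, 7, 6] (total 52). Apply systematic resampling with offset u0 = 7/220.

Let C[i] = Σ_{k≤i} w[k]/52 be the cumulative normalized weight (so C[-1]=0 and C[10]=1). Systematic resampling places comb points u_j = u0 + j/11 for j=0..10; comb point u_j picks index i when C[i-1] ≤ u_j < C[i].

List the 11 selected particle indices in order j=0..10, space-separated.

C = [9/52, 4/13, 11/26, 7/13, 8/13, 17/26, 17/26, 37/52, 3/4, 23/26, 1]
j=0: u_0=7/220 ∈ [0, 9/52) → index 0
j=1: u_1=27/220 ∈ [0, 9/52) → index 0
j=2: u_2=47/220 ∈ [9/52, 4/13) → index 1
j=3: u_3=67/220 ∈ [9/52, 4/13) → index 1
j=4: u_4=87/220 ∈ [4/13, 11/26) → index 2
j=5: u_5=107/220 ∈ [11/26, 7/13) → index 3
j=6: u_6=127/220 ∈ [7/13, 8/13) → index 4
j=7: u_7=147/220 ∈ [17/26, 37/52) → index 7
j=8: u_8=167/220 ∈ [3/4, 23/26) → index 9
j=9: u_9=17/20 ∈ [3/4, 23/26) → index 9
j=10: u_10=207/220 ∈ [23/26, 1) → index 10

0 0 1 1 2 3 4 7 9 9 10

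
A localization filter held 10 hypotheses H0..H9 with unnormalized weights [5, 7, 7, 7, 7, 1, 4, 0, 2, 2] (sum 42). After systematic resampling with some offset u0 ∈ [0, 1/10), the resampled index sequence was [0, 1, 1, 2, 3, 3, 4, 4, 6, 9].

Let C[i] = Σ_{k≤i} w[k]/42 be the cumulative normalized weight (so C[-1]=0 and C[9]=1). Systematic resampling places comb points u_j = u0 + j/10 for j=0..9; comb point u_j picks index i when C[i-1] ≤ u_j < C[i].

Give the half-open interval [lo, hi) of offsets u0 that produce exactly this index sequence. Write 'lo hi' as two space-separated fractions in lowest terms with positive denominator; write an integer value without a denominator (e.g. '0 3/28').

C = [5/42, 2/7, 19/42, 13/21, 11/14, 17/21, 19/21, 19/21, 20/21, 1]
j=0 picked index 0: u0 ∈ [0, 5/42)
j=1 picked index 1: u0 ∈ [2/105, 13/70)
j=2 picked index 1: u0 ∈ [-17/210, 3/35)
j=3 picked index 2: u0 ∈ [-1/70, 16/105)
j=4 picked index 3: u0 ∈ [11/210, 23/105)
j=5 picked index 3: u0 ∈ [-1/21, 5/42)
j=6 picked index 4: u0 ∈ [2/105, 13/70)
j=7 picked index 4: u0 ∈ [-17/210, 3/35)
j=8 picked index 6: u0 ∈ [1/105, 11/105)
j=9 picked index 9: u0 ∈ [11/210, 1/10)
intersection: [11/210, 3/35)

11/210 3/35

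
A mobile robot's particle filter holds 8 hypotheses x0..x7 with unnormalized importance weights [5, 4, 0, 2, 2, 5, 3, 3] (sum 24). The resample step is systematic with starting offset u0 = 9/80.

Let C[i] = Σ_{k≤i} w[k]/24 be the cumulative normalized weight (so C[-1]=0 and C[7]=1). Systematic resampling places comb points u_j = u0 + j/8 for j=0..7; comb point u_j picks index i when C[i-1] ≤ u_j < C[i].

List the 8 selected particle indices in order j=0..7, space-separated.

0 1 1 4 5 5 6 7

C = [5/24, 3/8, 3/8, 11/24, 13/24, 3/4, 7/8, 1]
j=0: u_0=9/80 ∈ [0, 5/24) → index 0
j=1: u_1=19/80 ∈ [5/24, 3/8) → index 1
j=2: u_2=29/80 ∈ [5/24, 3/8) → index 1
j=3: u_3=39/80 ∈ [11/24, 13/24) → index 4
j=4: u_4=49/80 ∈ [13/24, 3/4) → index 5
j=5: u_5=59/80 ∈ [13/24, 3/4) → index 5
j=6: u_6=69/80 ∈ [3/4, 7/8) → index 6
j=7: u_7=79/80 ∈ [7/8, 1) → index 7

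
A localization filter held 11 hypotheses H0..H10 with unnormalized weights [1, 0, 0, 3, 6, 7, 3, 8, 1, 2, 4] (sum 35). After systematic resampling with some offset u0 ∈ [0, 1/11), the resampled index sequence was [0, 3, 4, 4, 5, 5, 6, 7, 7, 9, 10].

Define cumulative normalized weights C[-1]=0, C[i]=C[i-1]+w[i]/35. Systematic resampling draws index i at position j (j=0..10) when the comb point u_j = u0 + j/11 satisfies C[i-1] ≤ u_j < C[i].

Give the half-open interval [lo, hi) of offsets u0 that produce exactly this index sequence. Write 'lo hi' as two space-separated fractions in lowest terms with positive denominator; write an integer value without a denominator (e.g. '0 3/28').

C = [1/35, 1/35, 1/35, 4/35, 2/7, 17/35, 4/7, 4/5, 29/35, 31/35, 1]
j=0 picked index 0: u0 ∈ [0, 1/35)
j=1 picked index 3: u0 ∈ [-24/385, 9/385)
j=2 picked index 4: u0 ∈ [-26/385, 8/77)
j=3 picked index 4: u0 ∈ [-61/385, 1/77)
j=4 picked index 5: u0 ∈ [-6/77, 47/385)
j=5 picked index 5: u0 ∈ [-13/77, 12/385)
j=6 picked index 6: u0 ∈ [-23/385, 2/77)
j=7 picked index 7: u0 ∈ [-5/77, 9/55)
j=8 picked index 7: u0 ∈ [-12/77, 4/55)
j=9 picked index 9: u0 ∈ [4/385, 26/385)
j=10 picked index 10: u0 ∈ [-9/385, 1/11)
intersection: [4/385, 1/77)

4/385 1/77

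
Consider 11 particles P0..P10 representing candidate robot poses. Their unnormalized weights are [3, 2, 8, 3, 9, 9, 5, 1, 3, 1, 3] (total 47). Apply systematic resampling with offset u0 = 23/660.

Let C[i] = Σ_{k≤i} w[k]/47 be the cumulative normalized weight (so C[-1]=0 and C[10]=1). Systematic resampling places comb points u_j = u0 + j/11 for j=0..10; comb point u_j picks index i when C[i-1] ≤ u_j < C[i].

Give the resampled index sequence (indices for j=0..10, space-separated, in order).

0 2 2 3 4 4 5 5 6 8 10

C = [3/47, 5/47, 13/47, 16/47, 25/47, 34/47, 39/47, 40/47, 43/47, 44/47, 1]
j=0: u_0=23/660 ∈ [0, 3/47) → index 0
j=1: u_1=83/660 ∈ [5/47, 13/47) → index 2
j=2: u_2=13/60 ∈ [5/47, 13/47) → index 2
j=3: u_3=203/660 ∈ [13/47, 16/47) → index 3
j=4: u_4=263/660 ∈ [16/47, 25/47) → index 4
j=5: u_5=323/660 ∈ [16/47, 25/47) → index 4
j=6: u_6=383/660 ∈ [25/47, 34/47) → index 5
j=7: u_7=443/660 ∈ [25/47, 34/47) → index 5
j=8: u_8=503/660 ∈ [34/47, 39/47) → index 6
j=9: u_9=563/660 ∈ [40/47, 43/47) → index 8
j=10: u_10=623/660 ∈ [44/47, 1) → index 10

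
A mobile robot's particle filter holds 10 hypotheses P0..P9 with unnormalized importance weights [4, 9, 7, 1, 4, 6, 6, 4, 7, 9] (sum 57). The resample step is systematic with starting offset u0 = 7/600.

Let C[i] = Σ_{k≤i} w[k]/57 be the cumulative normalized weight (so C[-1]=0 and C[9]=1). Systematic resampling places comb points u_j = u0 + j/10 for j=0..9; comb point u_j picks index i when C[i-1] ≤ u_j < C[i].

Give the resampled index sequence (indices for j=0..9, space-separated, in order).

C = [4/57, 13/57, 20/57, 7/19, 25/57, 31/57, 37/57, 41/57, 16/19, 1]
j=0: u_0=7/600 ∈ [0, 4/57) → index 0
j=1: u_1=67/600 ∈ [4/57, 13/57) → index 1
j=2: u_2=127/600 ∈ [4/57, 13/57) → index 1
j=3: u_3=187/600 ∈ [13/57, 20/57) → index 2
j=4: u_4=247/600 ∈ [7/19, 25/57) → index 4
j=5: u_5=307/600 ∈ [25/57, 31/57) → index 5
j=6: u_6=367/600 ∈ [31/57, 37/57) → index 6
j=7: u_7=427/600 ∈ [37/57, 41/57) → index 7
j=8: u_8=487/600 ∈ [41/57, 16/19) → index 8
j=9: u_9=547/600 ∈ [16/19, 1) → index 9

0 1 1 2 4 5 6 7 8 9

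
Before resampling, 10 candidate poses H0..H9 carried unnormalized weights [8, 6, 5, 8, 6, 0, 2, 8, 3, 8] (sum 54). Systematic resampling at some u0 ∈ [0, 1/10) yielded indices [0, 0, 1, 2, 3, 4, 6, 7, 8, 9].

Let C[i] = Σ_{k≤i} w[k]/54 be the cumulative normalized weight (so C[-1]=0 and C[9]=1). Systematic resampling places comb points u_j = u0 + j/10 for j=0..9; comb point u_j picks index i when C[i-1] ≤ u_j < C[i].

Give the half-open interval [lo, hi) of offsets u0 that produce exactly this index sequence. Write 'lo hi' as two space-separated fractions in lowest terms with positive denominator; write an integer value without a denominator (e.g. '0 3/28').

C = [4/27, 7/27, 19/54, 1/2, 11/18, 11/18, 35/54, 43/54, 23/27, 1]
j=0 picked index 0: u0 ∈ [0, 4/27)
j=1 picked index 0: u0 ∈ [-1/10, 13/270)
j=2 picked index 1: u0 ∈ [-7/135, 8/135)
j=3 picked index 2: u0 ∈ [-11/270, 7/135)
j=4 picked index 3: u0 ∈ [-13/270, 1/10)
j=5 picked index 4: u0 ∈ [0, 1/9)
j=6 picked index 6: u0 ∈ [1/90, 13/270)
j=7 picked index 7: u0 ∈ [-7/135, 13/135)
j=8 picked index 8: u0 ∈ [-1/270, 7/135)
j=9 picked index 9: u0 ∈ [-13/270, 1/10)
intersection: [1/90, 13/270)

1/90 13/270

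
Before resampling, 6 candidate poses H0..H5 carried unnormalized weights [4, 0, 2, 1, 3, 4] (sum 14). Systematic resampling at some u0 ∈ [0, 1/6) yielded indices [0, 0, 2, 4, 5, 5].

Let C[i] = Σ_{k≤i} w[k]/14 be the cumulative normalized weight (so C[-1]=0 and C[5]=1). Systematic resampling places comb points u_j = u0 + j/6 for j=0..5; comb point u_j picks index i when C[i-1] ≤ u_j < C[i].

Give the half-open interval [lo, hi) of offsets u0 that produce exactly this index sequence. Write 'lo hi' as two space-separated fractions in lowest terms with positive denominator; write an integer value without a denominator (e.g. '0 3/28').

1/21 2/21

C = [2/7, 2/7, 3/7, 1/2, 5/7, 1]
j=0 picked index 0: u0 ∈ [0, 2/7)
j=1 picked index 0: u0 ∈ [-1/6, 5/42)
j=2 picked index 2: u0 ∈ [-1/21, 2/21)
j=3 picked index 4: u0 ∈ [0, 3/14)
j=4 picked index 5: u0 ∈ [1/21, 1/3)
j=5 picked index 5: u0 ∈ [-5/42, 1/6)
intersection: [1/21, 2/21)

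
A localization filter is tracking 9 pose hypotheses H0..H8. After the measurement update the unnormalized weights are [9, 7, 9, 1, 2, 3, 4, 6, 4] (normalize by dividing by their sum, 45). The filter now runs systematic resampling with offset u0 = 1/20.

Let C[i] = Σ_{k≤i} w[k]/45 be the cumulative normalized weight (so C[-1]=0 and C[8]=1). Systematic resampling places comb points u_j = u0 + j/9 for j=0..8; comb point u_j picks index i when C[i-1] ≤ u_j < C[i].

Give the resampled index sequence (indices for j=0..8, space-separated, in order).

0 0 1 2 2 4 6 7 8

C = [1/5, 16/45, 5/9, 26/45, 28/45, 31/45, 7/9, 41/45, 1]
j=0: u_0=1/20 ∈ [0, 1/5) → index 0
j=1: u_1=29/180 ∈ [0, 1/5) → index 0
j=2: u_2=49/180 ∈ [1/5, 16/45) → index 1
j=3: u_3=23/60 ∈ [16/45, 5/9) → index 2
j=4: u_4=89/180 ∈ [16/45, 5/9) → index 2
j=5: u_5=109/180 ∈ [26/45, 28/45) → index 4
j=6: u_6=43/60 ∈ [31/45, 7/9) → index 6
j=7: u_7=149/180 ∈ [7/9, 41/45) → index 7
j=8: u_8=169/180 ∈ [41/45, 1) → index 8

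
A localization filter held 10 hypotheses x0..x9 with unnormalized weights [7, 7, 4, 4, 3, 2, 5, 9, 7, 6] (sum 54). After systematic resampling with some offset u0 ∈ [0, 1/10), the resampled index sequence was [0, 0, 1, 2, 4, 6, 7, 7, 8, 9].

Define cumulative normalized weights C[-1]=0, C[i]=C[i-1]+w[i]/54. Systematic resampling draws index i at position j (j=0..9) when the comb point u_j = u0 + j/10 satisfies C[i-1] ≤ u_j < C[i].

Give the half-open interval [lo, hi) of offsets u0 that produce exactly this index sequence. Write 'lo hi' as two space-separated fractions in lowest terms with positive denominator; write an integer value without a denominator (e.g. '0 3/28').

C = [7/54, 7/27, 1/3, 11/27, 25/54, 1/2, 16/27, 41/54, 8/9, 1]
j=0 picked index 0: u0 ∈ [0, 7/54)
j=1 picked index 0: u0 ∈ [-1/10, 4/135)
j=2 picked index 1: u0 ∈ [-19/270, 8/135)
j=3 picked index 2: u0 ∈ [-11/270, 1/30)
j=4 picked index 4: u0 ∈ [1/135, 17/270)
j=5 picked index 6: u0 ∈ [0, 5/54)
j=6 picked index 7: u0 ∈ [-1/135, 43/270)
j=7 picked index 7: u0 ∈ [-29/270, 8/135)
j=8 picked index 8: u0 ∈ [-11/270, 4/45)
j=9 picked index 9: u0 ∈ [-1/90, 1/10)
intersection: [1/135, 4/135)

1/135 4/135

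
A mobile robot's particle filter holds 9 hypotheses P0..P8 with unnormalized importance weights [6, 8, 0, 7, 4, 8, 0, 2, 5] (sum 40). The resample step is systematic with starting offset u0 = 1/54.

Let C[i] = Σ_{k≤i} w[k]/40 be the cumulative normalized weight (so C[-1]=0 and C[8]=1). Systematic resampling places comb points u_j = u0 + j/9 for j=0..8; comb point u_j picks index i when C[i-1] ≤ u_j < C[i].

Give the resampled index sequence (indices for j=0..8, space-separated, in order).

0 0 1 3 3 4 5 5 8

C = [3/20, 7/20, 7/20, 21/40, 5/8, 33/40, 33/40, 7/8, 1]
j=0: u_0=1/54 ∈ [0, 3/20) → index 0
j=1: u_1=7/54 ∈ [0, 3/20) → index 0
j=2: u_2=13/54 ∈ [3/20, 7/20) → index 1
j=3: u_3=19/54 ∈ [7/20, 21/40) → index 3
j=4: u_4=25/54 ∈ [7/20, 21/40) → index 3
j=5: u_5=31/54 ∈ [21/40, 5/8) → index 4
j=6: u_6=37/54 ∈ [5/8, 33/40) → index 5
j=7: u_7=43/54 ∈ [5/8, 33/40) → index 5
j=8: u_8=49/54 ∈ [7/8, 1) → index 8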